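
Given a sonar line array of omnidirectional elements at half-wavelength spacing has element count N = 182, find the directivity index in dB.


22.6 dB


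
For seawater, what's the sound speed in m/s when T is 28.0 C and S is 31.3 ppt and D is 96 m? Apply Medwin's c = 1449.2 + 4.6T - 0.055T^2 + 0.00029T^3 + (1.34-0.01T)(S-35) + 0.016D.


c = 1449.2 + 4.6*28.0 - 0.055*28.0^2 + 0.00029*28.0^3 + (1.34 - 0.01*28.0)*(31.3 - 35) + 0.016*96 = 1538.86

1538.86 m/s


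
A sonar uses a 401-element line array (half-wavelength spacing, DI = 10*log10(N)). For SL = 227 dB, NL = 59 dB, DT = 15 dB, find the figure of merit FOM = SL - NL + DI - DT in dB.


179.03 dB


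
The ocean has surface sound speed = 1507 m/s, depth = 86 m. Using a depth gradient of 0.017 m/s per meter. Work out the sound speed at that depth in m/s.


1508.462 m/s


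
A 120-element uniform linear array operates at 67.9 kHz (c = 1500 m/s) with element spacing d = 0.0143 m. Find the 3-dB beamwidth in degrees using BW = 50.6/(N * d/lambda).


Step 1: lambda = 1500/67900 = 0.02209 m
Step 2: d/lambda = 0.0143/0.02209 = 0.6474
Step 3: BW = 50.6/(N * d/lambda) = 50.6/(120 * 0.6474) = 0.65

0.65 deg


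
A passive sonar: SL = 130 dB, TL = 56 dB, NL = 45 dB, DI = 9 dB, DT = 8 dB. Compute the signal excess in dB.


SE = SL - TL - NL + DI - DT = 130 - 56 - 45 + 9 - 8 = 30

30 dB


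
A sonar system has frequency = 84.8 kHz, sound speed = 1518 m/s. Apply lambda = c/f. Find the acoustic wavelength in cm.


lambda = c/f = 1518 / 84800 = 0.0179 m = 1.79 cm

1.79 cm


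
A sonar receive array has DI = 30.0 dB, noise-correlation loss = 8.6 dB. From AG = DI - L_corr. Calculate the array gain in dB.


21.4 dB


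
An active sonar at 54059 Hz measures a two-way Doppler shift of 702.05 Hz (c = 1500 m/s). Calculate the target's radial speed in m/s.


9.74 m/s


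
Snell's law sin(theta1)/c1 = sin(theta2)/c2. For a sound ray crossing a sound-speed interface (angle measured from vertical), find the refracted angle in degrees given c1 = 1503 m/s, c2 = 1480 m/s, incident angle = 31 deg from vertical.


sin(theta2) = (c2/c1)*sin(theta1) = (1480/1503)*sin(31 deg) = 0.50716
theta2 = arcsin(0.50716) = 30.47

30.47 deg


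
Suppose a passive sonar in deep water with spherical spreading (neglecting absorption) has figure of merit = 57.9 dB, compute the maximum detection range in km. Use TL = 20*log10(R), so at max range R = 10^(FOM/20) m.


At max range FOM = TL, so 20*log10(R) = 57.9
R = 10^(57.9/20) = 785.24 m = 0.79 km

0.79 km


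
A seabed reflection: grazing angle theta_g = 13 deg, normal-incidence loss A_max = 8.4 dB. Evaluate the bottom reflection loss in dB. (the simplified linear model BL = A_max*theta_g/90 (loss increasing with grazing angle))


1.21 dB


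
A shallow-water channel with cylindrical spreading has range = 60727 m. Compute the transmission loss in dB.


TL = 10*log10(60727) = 47.83

47.83 dB


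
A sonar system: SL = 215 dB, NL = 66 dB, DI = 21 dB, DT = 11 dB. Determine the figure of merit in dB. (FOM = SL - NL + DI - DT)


159 dB


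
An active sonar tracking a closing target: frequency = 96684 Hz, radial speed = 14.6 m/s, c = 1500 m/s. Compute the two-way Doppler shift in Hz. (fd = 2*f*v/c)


1882.12 Hz


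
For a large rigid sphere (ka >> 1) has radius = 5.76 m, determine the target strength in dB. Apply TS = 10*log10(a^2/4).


TS = 10*log10(5.76^2 / 4) = 10*log10(8.2944) = 9.19

9.19 dB


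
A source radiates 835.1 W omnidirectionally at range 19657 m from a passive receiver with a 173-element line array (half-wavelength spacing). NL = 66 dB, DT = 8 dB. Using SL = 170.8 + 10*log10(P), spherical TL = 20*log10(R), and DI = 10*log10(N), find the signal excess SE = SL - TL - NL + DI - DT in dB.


62.53 dB


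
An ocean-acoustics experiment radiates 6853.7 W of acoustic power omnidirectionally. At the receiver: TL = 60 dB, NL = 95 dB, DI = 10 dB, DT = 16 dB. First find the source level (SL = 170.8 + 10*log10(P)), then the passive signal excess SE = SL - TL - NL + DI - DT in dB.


Step 1: SL = 170.8 + 10*log10(6853.7) = 209.16 dB
Step 2: SE = SL - TL - NL + DI - DT = 209.16 - 60 - 95 + 10 - 16 = 48.16

48.16 dB


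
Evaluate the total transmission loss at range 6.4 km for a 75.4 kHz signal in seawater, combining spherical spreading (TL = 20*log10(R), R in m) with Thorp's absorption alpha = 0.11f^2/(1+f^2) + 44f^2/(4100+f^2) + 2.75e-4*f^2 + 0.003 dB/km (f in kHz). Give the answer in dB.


250.46 dB


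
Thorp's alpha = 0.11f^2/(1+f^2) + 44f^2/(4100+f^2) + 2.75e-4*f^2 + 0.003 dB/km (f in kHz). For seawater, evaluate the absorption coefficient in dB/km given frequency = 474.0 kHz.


105.11 dB/km


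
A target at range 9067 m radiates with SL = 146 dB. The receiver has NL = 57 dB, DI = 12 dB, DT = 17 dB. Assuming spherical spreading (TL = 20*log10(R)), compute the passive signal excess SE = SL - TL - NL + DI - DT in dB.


Step 1: TL = 20*log10(9067) = 79.15 dB
Step 2: SE = 146 - 79.15 - 57 + 12 - 17 = 4.85

4.85 dB


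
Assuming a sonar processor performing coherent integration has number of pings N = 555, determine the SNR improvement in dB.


Gain = 10*log10(555) = 27.44

27.44 dB


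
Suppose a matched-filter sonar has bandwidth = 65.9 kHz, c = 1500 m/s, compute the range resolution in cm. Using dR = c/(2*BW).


dR = c/(2*BW) = 1500 / (2 * 65.9e3) = 0.0114 m = 1.14 cm

1.14 cm


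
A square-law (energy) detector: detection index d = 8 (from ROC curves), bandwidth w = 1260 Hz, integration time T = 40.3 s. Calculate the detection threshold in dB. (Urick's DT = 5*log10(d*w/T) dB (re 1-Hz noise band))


11.99 dB


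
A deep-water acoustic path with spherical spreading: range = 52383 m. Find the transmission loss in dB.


94.38 dB


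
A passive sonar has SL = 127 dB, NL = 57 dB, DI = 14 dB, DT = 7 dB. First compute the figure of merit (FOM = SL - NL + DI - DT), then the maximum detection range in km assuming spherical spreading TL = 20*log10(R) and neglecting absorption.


Step 1: FOM = SL - NL + DI - DT = 127 - 57 + 14 - 7 = 77 dB
Step 2: at max range FOM = TL = 20*log10(R), so R = 10^(77/20) = 7079.46 m = 7.08 km

7.08 km


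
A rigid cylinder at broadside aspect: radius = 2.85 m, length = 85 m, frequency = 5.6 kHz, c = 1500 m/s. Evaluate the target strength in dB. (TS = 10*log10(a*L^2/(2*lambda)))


45.85 dB


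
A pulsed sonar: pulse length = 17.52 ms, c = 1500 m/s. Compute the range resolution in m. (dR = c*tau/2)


13.14 m


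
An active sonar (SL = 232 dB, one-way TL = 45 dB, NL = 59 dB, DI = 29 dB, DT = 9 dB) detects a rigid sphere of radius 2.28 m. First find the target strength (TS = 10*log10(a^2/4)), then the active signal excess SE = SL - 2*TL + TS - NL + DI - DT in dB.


Step 1: TS = 10*log10(2.28^2/4) = 1.14 dB
Step 2: SE = SL - 2*TL + TS - NL + DI - DT = 232 - 2*45 + (1.14) - 59 + 29 - 9 = 104.14

104.14 dB


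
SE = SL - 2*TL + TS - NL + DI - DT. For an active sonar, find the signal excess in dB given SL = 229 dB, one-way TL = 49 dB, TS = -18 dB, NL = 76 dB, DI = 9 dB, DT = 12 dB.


SE = SL - 2*TL + TS - NL + DI - DT = 229 - 2*49 + (-18) - 76 + 9 - 12 = 34

34 dB


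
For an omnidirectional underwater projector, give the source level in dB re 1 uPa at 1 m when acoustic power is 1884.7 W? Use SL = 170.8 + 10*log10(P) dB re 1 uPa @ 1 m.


SL = 170.8 + 10*log10(1884.7) = 170.8 + 32.75 = 203.55

203.55 dB


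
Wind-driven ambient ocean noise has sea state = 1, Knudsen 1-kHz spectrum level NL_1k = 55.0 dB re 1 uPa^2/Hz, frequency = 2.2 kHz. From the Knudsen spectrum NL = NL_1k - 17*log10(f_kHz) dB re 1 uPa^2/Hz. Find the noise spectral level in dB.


49.18 dB


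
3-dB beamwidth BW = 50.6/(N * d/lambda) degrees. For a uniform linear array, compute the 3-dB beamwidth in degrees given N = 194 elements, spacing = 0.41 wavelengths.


BW = 50.6 / (194 * 0.41) = 50.6 / 79.54 = 0.64

0.64 deg


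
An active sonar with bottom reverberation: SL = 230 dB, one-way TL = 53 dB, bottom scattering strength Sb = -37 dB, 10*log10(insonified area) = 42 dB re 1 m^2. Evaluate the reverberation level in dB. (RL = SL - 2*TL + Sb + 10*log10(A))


RL = SL - 2*TL + Sb + 10*log10(A) = 230 - 2*53 + (-37) + 42 = 129

129 dB


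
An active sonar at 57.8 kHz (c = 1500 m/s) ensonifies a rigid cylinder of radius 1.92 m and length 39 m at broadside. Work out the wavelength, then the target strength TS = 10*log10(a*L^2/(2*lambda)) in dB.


Step 1: lambda = c/f = 1500/57800 = 0.02595 m
Step 2: TS = 10*log10(a*L^2/(2*lambda)) = 10*log10(1.92*39^2/(2*0.02595)) = 47.5

47.5 dB


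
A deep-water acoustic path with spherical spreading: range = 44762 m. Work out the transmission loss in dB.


TL = 20*log10(44762) = 93.02

93.02 dB


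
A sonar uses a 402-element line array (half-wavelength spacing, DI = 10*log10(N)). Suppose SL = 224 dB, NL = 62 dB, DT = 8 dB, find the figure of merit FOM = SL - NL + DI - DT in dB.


Step 1: DI = 10*log10(402) = 26.04 dB
Step 2: FOM = SL - NL + DI - DT = 224 - 62 + 26.04 - 8 = 180.04

180.04 dB


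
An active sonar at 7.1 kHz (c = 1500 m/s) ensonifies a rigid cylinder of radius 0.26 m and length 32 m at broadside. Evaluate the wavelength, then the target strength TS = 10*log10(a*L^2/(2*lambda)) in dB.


Step 1: lambda = c/f = 1500/7100 = 0.21127 m
Step 2: TS = 10*log10(a*L^2/(2*lambda)) = 10*log10(0.26*32^2/(2*0.21127)) = 27.99

27.99 dB


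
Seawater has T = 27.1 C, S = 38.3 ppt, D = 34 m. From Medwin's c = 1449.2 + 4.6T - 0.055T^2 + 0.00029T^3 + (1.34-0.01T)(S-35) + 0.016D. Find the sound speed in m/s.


1543.31 m/s


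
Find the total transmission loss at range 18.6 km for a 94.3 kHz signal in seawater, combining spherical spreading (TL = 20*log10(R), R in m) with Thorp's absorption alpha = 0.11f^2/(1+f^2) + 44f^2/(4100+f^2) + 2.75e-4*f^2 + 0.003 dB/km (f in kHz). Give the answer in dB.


Step 1 (Thorp): alpha = 0.11*8892.49/(1+8892.49) + 44*8892.49/(4100+8892.49) + 2.75e-4*8892.49 + 0.003 = 32.6735 dB/km
Step 2: TL_spread = 20*log10(18600) = 85.39 dB
Step 3: TL_abs = alpha*R = 32.6735 * 18.6 = 607.73 dB
Step 4: TL_total = 85.39 + 607.73 = 693.12

693.12 dB


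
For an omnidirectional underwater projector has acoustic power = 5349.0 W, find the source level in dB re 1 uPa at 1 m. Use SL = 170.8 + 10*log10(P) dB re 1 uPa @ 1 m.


208.08 dB


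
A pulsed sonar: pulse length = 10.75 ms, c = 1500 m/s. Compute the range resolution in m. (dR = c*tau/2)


dR = c*tau/2 = 1500 * 10.75e-3 / 2 = 8.0625

8.0625 m


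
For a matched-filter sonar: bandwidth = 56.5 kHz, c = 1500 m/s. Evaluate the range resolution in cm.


dR = c/(2*BW) = 1500 / (2 * 56.5e3) = 0.0133 m = 1.33 cm

1.33 cm


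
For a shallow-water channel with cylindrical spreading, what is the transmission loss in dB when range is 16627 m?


TL = 10*log10(16627) = 42.21

42.21 dB


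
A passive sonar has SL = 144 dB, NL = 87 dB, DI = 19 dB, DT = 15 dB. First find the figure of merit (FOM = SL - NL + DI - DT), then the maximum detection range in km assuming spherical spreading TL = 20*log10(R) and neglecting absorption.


Step 1: FOM = SL - NL + DI - DT = 144 - 87 + 19 - 15 = 61 dB
Step 2: at max range FOM = TL = 20*log10(R), so R = 10^(61/20) = 1122.02 m = 1.12 km

1.12 km


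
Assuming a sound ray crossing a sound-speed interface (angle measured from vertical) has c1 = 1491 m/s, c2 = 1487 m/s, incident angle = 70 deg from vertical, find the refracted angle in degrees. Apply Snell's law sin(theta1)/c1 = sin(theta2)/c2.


sin(theta2) = (c2/c1)*sin(theta1) = (1487/1491)*sin(70 deg) = 0.93717
theta2 = arcsin(0.93717) = 69.58

69.58 deg


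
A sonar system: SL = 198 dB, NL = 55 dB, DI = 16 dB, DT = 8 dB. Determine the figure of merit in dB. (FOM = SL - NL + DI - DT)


FOM = SL - NL + DI - DT = 198 - 55 + 16 - 8 = 151

151 dB


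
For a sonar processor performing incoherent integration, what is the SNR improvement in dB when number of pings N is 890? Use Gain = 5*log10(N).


Gain = 5*log10(890) = 14.75

14.75 dB


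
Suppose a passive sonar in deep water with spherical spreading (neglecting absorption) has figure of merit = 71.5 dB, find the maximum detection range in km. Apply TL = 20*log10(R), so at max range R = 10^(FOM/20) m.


3.76 km


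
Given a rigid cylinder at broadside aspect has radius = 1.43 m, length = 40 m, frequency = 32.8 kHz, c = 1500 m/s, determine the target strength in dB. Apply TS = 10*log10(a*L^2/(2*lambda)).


43.98 dB


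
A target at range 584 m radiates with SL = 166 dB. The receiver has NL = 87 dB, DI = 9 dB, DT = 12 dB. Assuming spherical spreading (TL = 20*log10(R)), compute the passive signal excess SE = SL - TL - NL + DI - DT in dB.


20.67 dB


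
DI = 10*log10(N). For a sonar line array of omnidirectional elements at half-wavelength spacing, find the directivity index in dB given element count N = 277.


DI = 10*log10(277) = 24.42

24.42 dB


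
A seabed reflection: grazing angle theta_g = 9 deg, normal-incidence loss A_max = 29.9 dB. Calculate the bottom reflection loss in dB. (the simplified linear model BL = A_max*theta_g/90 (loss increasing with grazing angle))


2.99 dB


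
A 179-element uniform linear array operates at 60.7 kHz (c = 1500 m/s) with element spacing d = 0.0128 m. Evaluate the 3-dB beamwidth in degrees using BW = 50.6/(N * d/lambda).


Step 1: lambda = 1500/60700 = 0.02471 m
Step 2: d/lambda = 0.0128/0.02471 = 0.518
Step 3: BW = 50.6/(N * d/lambda) = 50.6/(179 * 0.518) = 0.55

0.55 deg


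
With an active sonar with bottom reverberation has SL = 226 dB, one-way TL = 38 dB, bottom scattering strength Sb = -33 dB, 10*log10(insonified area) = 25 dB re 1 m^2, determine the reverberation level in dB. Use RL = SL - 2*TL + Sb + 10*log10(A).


142 dB


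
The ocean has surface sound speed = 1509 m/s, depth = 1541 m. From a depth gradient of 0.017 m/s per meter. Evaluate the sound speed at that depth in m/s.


c = 1509 + 0.017 * 1541 = 1535.197

1535.197 m/s


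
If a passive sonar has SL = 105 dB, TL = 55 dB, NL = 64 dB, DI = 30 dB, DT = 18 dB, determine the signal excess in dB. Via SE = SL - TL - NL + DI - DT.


SE = SL - TL - NL + DI - DT = 105 - 55 - 64 + 30 - 18 = -2

-2 dB


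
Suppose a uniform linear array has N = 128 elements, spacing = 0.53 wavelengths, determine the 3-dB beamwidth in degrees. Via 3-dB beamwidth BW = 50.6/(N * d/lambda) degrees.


BW = 50.6 / (128 * 0.53) = 50.6 / 67.84 = 0.75

0.75 deg


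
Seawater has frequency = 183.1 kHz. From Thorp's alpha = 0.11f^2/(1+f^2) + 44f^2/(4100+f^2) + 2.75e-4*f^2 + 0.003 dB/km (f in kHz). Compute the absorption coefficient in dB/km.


f^2 = 33525.61
alpha = 0.11*33525.61/(1+33525.61) + 44*33525.61/(4100+33525.61) + 2.75e-4*33525.61 + 0.003 = 48.538

48.538 dB/km


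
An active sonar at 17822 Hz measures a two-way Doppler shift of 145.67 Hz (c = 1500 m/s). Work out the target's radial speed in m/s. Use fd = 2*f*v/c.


From fd = 2*f*v/c, v = c*fd/(2*f) = 1500 * 145.67 / (2*17822) = 6.13

6.13 m/s


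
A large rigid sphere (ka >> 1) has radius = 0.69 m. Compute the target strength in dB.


TS = 10*log10(0.69^2 / 4) = 10*log10(0.119025) = -9.24

-9.24 dB


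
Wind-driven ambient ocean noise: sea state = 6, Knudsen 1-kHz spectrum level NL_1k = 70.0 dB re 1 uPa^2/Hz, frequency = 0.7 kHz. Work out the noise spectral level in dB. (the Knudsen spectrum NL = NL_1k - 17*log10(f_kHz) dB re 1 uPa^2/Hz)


72.63 dB


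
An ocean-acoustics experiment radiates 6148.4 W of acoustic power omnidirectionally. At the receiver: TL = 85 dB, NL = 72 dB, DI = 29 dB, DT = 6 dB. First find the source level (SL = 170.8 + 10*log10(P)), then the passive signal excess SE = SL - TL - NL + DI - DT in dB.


Step 1: SL = 170.8 + 10*log10(6148.4) = 208.69 dB
Step 2: SE = SL - TL - NL + DI - DT = 208.69 - 85 - 72 + 29 - 6 = 74.69

74.69 dB


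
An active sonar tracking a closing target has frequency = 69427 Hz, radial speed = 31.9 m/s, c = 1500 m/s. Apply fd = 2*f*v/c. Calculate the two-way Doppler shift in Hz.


fd = 2*f*v/c = 2 * 69427 * 31.9 / 1500 = 2952.96

2952.96 Hz


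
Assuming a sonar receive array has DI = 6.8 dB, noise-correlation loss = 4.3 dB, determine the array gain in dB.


AG = DI - L_corr = 6.8 - 4.3 = 2.5

2.5 dB


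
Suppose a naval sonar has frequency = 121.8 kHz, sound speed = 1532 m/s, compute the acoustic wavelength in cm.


lambda = c/f = 1532 / 121800 = 0.0126 m = 1.26 cm

1.26 cm


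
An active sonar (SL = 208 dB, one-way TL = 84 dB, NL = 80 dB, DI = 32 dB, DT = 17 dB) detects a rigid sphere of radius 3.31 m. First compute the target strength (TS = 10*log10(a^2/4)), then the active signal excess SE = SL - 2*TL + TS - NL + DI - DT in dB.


Step 1: TS = 10*log10(3.31^2/4) = 4.38 dB
Step 2: SE = SL - 2*TL + TS - NL + DI - DT = 208 - 2*84 + (4.38) - 80 + 32 - 17 = -20.62

-20.62 dB


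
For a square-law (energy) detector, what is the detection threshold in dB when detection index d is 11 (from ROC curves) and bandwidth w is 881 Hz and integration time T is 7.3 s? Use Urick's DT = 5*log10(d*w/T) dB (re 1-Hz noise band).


DT = 5*log10(d*w/T) = 5*log10(11 * 881 / 7.3) = 5*log10(1327.53) = 15.62

15.62 dB


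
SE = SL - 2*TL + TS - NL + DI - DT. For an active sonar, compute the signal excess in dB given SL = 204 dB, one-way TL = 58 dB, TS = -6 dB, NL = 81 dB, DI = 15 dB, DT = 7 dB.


SE = SL - 2*TL + TS - NL + DI - DT = 204 - 2*58 + (-6) - 81 + 15 - 7 = 9

9 dB


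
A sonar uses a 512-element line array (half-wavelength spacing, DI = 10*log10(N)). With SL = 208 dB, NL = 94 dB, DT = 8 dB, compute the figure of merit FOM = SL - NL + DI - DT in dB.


Step 1: DI = 10*log10(512) = 27.09 dB
Step 2: FOM = SL - NL + DI - DT = 208 - 94 + 27.09 - 8 = 133.09

133.09 dB


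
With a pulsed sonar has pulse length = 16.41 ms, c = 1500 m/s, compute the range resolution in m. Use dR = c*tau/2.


12.3075 m


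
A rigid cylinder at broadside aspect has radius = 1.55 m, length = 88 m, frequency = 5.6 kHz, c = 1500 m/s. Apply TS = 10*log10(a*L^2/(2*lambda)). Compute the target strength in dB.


lambda = 1500/5600 = 0.26786 m
TS = 10*log10(1.55*88^2/(2*0.26786)) = 43.5

43.5 dB


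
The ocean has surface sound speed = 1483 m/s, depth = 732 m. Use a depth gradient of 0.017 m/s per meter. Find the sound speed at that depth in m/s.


1495.444 m/s


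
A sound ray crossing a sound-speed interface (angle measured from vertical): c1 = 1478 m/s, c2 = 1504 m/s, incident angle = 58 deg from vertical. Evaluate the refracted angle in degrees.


sin(theta2) = (c2/c1)*sin(theta1) = (1504/1478)*sin(58 deg) = 0.86297
theta2 = arcsin(0.86297) = 59.65

59.65 deg


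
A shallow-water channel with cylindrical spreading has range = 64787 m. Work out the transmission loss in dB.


TL = 10*log10(64787) = 48.11

48.11 dB


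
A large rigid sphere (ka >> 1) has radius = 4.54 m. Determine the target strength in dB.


TS = 10*log10(4.54^2 / 4) = 10*log10(5.1529) = 7.12

7.12 dB


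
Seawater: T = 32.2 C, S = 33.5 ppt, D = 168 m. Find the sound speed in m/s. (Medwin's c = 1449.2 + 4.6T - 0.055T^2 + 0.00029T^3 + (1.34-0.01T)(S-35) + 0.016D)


c = 1449.2 + 4.6*32.2 - 0.055*32.2^2 + 0.00029*32.2^3 + (1.34 - 0.01*32.2)*(33.5 - 35) + 0.016*168 = 1551.14

1551.14 m/s


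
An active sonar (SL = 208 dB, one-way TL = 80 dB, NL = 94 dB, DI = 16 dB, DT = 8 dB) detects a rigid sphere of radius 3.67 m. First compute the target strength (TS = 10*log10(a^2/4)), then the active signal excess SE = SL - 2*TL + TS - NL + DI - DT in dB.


Step 1: TS = 10*log10(3.67^2/4) = 5.27 dB
Step 2: SE = SL - 2*TL + TS - NL + DI - DT = 208 - 2*80 + (5.27) - 94 + 16 - 8 = -32.73

-32.73 dB


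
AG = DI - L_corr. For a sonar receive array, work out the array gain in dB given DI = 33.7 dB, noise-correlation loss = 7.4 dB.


AG = DI - L_corr = 33.7 - 7.4 = 26.3

26.3 dB


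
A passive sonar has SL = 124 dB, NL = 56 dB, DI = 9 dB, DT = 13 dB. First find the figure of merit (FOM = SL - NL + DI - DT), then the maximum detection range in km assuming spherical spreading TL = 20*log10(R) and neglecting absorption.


Step 1: FOM = SL - NL + DI - DT = 124 - 56 + 9 - 13 = 64 dB
Step 2: at max range FOM = TL = 20*log10(R), so R = 10^(64/20) = 1584.89 m = 1.58 km

1.58 km


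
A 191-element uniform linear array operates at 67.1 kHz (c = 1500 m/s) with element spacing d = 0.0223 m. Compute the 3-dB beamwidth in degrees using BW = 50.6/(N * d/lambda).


Step 1: lambda = 1500/67100 = 0.02235 m
Step 2: d/lambda = 0.0223/0.02235 = 0.9978
Step 3: BW = 50.6/(N * d/lambda) = 50.6/(191 * 0.9978) = 0.27

0.27 deg


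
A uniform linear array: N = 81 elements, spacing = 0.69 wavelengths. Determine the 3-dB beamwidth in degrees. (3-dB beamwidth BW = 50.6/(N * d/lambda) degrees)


BW = 50.6 / (81 * 0.69) = 50.6 / 55.89 = 0.91

0.91 deg


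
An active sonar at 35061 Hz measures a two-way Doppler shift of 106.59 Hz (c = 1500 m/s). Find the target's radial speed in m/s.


From fd = 2*f*v/c, v = c*fd/(2*f) = 1500 * 106.59 / (2*35061) = 2.28

2.28 m/s


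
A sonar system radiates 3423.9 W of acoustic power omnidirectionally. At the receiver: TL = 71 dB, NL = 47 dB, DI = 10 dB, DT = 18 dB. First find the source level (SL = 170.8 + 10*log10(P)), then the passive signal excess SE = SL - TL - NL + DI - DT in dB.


Step 1: SL = 170.8 + 10*log10(3423.9) = 206.15 dB
Step 2: SE = SL - TL - NL + DI - DT = 206.15 - 71 - 47 + 10 - 18 = 80.15

80.15 dB


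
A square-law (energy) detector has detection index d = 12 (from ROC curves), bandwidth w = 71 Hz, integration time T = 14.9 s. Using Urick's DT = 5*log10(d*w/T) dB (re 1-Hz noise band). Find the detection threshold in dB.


8.79 dB


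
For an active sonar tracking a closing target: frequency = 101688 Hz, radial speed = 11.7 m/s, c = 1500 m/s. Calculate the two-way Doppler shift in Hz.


fd = 2*f*v/c = 2 * 101688 * 11.7 / 1500 = 1586.33

1586.33 Hz


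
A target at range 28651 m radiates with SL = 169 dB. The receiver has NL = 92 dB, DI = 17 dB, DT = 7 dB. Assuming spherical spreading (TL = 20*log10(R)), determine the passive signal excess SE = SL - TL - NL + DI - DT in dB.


Step 1: TL = 20*log10(28651) = 89.14 dB
Step 2: SE = 169 - 89.14 - 92 + 17 - 7 = -2.14

-2.14 dB


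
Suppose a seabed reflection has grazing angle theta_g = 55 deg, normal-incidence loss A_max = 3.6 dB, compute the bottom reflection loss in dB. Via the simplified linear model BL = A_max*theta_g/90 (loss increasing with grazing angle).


BL = A_max * theta_g / 90 = 3.6 * 55 / 90 = 2.2

2.2 dB


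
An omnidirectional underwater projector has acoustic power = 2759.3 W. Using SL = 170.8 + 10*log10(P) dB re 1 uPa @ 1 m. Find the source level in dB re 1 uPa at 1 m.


205.21 dB


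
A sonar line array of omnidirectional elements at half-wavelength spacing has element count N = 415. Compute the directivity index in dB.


DI = 10*log10(415) = 26.18

26.18 dB


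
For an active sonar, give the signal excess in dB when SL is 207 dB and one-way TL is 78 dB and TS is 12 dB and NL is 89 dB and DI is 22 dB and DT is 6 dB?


SE = SL - 2*TL + TS - NL + DI - DT = 207 - 2*78 + (12) - 89 + 22 - 6 = -10

-10 dB


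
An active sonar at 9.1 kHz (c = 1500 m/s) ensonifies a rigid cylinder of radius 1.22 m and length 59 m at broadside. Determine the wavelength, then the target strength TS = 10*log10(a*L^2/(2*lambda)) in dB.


Step 1: lambda = c/f = 1500/9100 = 0.16484 m
Step 2: TS = 10*log10(a*L^2/(2*lambda)) = 10*log10(1.22*59^2/(2*0.16484)) = 41.1

41.1 dB


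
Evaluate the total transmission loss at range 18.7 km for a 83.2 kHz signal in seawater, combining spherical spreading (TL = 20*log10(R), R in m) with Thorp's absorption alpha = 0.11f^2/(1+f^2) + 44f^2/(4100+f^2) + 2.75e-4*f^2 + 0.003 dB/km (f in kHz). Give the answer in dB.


639.89 dB


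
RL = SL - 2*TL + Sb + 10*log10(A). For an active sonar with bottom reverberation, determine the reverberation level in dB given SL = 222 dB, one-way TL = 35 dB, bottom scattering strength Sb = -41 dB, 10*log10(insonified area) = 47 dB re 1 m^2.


158 dB


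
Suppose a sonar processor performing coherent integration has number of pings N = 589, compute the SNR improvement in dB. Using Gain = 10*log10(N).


Gain = 10*log10(589) = 27.7

27.7 dB


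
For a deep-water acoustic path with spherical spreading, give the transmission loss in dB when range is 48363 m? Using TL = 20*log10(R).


93.69 dB


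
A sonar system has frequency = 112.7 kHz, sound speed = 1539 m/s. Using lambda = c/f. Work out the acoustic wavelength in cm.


1.37 cm


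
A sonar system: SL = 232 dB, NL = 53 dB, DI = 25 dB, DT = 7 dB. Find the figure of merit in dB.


FOM = SL - NL + DI - DT = 232 - 53 + 25 - 7 = 197

197 dB


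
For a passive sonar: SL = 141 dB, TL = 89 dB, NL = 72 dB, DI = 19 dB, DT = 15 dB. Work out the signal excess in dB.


-16 dB


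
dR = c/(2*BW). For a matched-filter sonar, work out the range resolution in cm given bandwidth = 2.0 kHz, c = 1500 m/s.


dR = c/(2*BW) = 1500 / (2 * 2.0e3) = 0.375 m = 37.5 cm

37.5 cm


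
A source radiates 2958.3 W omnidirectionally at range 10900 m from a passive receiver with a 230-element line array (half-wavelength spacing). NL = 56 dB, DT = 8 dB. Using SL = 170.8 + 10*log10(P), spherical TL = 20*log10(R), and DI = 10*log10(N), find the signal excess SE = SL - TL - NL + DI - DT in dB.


Step 1: SL = 170.8 + 10*log10(2958.3) = 205.51 dB
Step 2: TL = 20*log10(10900) = 80.75 dB
Step 3: DI = 10*log10(230) = 23.62 dB
Step 4: SE = SL - TL - NL + DI - DT = 205.51 - 80.75 - 56 + 23.62 - 8 = 84.38

84.38 dB


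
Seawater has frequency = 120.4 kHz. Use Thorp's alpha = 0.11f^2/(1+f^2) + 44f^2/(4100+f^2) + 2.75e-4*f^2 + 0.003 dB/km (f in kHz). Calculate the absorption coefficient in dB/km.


f^2 = 14496.16
alpha = 0.11*14496.16/(1+14496.16) + 44*14496.16/(4100+14496.16) + 2.75e-4*14496.16 + 0.003 = 38.399

38.399 dB/km


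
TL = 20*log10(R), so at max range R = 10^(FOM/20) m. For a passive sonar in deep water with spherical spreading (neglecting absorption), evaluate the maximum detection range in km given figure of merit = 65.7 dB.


At max range FOM = TL, so 20*log10(R) = 65.7
R = 10^(65.7/20) = 1927.52 m = 1.93 km

1.93 km


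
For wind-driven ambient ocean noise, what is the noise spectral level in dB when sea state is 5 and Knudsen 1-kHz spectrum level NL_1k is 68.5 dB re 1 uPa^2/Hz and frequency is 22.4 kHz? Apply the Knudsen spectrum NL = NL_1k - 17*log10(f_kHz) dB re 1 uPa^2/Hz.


NL = NL_1k - 17*log10(f_kHz) = 68.5 - 17*log10(22.4) = 68.5 - (22.95) = 45.55

45.55 dB


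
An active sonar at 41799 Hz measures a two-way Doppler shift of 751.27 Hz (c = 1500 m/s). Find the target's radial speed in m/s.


From fd = 2*f*v/c, v = c*fd/(2*f) = 1500 * 751.27 / (2*41799) = 13.48

13.48 m/s


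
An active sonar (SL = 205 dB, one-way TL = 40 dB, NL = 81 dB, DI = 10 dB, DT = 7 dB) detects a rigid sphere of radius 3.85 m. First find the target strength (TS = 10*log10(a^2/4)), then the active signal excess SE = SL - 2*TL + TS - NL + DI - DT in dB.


Step 1: TS = 10*log10(3.85^2/4) = 5.69 dB
Step 2: SE = SL - 2*TL + TS - NL + DI - DT = 205 - 2*40 + (5.69) - 81 + 10 - 7 = 52.69

52.69 dB


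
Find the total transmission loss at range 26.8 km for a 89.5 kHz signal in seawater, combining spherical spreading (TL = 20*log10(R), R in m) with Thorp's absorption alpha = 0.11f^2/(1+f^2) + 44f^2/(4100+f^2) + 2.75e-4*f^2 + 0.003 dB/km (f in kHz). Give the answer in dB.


930.6 dB


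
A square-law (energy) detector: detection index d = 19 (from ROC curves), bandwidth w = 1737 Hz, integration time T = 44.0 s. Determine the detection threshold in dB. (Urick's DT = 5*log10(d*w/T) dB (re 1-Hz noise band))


DT = 5*log10(d*w/T) = 5*log10(19 * 1737 / 44.0) = 5*log10(750.07) = 14.38

14.38 dB


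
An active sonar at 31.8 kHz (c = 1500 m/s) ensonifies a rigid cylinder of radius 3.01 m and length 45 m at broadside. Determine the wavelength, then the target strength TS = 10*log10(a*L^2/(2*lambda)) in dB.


Step 1: lambda = c/f = 1500/31800 = 0.04717 m
Step 2: TS = 10*log10(a*L^2/(2*lambda)) = 10*log10(3.01*45^2/(2*0.04717)) = 48.1

48.1 dB


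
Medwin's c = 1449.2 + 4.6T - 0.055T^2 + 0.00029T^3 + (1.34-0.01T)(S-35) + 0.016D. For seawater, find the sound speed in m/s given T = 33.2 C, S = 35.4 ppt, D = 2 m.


c = 1449.2 + 4.6*33.2 - 0.055*33.2^2 + 0.00029*33.2^3 + (1.34 - 0.01*33.2)*(35.4 - 35) + 0.016*2 = 1552.34

1552.34 m/s


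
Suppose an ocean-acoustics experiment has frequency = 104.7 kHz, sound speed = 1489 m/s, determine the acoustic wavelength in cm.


1.42 cm


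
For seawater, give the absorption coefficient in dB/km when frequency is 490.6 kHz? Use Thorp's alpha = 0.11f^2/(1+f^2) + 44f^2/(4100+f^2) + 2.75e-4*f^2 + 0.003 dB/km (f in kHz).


109.565 dB/km


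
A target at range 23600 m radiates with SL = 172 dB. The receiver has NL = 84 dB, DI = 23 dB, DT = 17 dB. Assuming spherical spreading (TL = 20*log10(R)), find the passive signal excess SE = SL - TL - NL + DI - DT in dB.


6.54 dB


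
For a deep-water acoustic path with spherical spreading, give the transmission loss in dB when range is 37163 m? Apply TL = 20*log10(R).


TL = 20*log10(37163) = 91.4

91.4 dB


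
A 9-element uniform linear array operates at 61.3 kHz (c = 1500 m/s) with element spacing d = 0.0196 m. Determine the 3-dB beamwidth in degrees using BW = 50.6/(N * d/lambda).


Step 1: lambda = 1500/61300 = 0.02447 m
Step 2: d/lambda = 0.0196/0.02447 = 0.801
Step 3: BW = 50.6/(N * d/lambda) = 50.6/(9 * 0.801) = 7.02

7.02 deg


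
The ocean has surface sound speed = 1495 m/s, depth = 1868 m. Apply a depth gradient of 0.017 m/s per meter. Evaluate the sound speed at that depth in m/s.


c = 1495 + 0.017 * 1868 = 1526.756

1526.756 m/s


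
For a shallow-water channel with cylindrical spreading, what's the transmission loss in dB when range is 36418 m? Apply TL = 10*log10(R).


45.61 dB


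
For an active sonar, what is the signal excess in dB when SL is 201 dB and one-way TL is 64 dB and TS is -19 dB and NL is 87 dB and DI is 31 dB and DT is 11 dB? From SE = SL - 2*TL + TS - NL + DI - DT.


SE = SL - 2*TL + TS - NL + DI - DT = 201 - 2*64 + (-19) - 87 + 31 - 11 = -13

-13 dB


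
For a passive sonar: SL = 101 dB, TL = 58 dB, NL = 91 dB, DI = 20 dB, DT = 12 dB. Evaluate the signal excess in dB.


SE = SL - TL - NL + DI - DT = 101 - 58 - 91 + 20 - 12 = -40

-40 dB


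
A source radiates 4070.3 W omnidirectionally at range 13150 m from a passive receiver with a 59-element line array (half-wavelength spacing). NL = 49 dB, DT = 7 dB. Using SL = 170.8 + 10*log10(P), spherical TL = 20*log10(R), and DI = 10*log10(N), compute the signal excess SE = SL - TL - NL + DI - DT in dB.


Step 1: SL = 170.8 + 10*log10(4070.3) = 206.9 dB
Step 2: TL = 20*log10(13150) = 82.38 dB
Step 3: DI = 10*log10(59) = 17.71 dB
Step 4: SE = SL - TL - NL + DI - DT = 206.9 - 82.38 - 49 + 17.71 - 7 = 86.23

86.23 dB


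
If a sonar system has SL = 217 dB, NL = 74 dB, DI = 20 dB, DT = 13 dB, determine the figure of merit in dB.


150 dB


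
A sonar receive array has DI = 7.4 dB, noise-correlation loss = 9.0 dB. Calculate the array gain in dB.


-1.6 dB


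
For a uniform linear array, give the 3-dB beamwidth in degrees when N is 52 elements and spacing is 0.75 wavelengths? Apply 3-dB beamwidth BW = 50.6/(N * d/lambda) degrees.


1.3 deg


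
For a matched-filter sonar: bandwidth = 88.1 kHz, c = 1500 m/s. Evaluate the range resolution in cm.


dR = c/(2*BW) = 1500 / (2 * 88.1e3) = 0.0085 m = 0.85 cm

0.85 cm


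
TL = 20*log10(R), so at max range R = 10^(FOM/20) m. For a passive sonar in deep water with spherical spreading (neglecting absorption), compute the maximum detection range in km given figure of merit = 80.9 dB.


At max range FOM = TL, so 20*log10(R) = 80.9
R = 10^(80.9/20) = 11091.75 m = 11.09 km

11.09 km


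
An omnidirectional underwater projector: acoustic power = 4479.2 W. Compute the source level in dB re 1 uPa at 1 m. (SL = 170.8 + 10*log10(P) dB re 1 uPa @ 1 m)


SL = 170.8 + 10*log10(4479.2) = 170.8 + 36.51 = 207.31

207.31 dB


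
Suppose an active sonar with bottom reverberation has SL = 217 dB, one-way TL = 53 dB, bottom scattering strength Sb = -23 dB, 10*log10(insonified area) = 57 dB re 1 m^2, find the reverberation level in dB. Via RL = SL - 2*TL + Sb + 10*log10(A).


145 dB


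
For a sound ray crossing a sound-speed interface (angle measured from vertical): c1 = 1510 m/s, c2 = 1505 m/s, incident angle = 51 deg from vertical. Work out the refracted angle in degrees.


sin(theta2) = (c2/c1)*sin(theta1) = (1505/1510)*sin(51 deg) = 0.77457
theta2 = arcsin(0.77457) = 50.77

50.77 deg


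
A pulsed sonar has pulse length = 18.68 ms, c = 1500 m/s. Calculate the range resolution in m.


dR = c*tau/2 = 1500 * 18.68e-3 / 2 = 14.01

14.01 m


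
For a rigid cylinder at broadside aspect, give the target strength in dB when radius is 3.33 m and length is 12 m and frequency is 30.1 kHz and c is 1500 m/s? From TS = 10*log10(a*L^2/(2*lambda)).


lambda = 1500/30100 = 0.04983 m
TS = 10*log10(3.33*12^2/(2*0.04983)) = 36.82

36.82 dB


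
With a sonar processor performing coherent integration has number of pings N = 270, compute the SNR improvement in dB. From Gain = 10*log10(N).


Gain = 10*log10(270) = 24.31

24.31 dB


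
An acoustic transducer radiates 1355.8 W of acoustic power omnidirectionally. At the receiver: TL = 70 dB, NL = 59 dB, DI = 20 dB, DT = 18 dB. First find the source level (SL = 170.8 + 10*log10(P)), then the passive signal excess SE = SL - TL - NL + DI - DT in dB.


Step 1: SL = 170.8 + 10*log10(1355.8) = 202.12 dB
Step 2: SE = SL - TL - NL + DI - DT = 202.12 - 70 - 59 + 20 - 18 = 75.12

75.12 dB


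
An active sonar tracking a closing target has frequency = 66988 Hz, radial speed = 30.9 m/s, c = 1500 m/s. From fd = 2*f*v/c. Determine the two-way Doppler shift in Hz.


2759.91 Hz


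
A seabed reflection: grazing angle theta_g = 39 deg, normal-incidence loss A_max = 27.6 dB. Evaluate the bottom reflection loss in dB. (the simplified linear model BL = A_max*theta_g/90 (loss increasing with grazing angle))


BL = A_max * theta_g / 90 = 27.6 * 39 / 90 = 11.96

11.96 dB


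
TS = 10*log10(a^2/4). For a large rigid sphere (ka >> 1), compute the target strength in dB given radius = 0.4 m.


TS = 10*log10(0.4^2 / 4) = 10*log10(0.04) = -13.98

-13.98 dB


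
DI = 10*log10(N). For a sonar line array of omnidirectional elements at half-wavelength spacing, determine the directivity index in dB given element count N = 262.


DI = 10*log10(262) = 24.18

24.18 dB


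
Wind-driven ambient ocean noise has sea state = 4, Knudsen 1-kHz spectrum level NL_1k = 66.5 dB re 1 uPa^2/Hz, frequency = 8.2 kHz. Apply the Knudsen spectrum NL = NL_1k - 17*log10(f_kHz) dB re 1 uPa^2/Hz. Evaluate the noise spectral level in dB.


NL = NL_1k - 17*log10(f_kHz) = 66.5 - 17*log10(8.2) = 66.5 - (15.53) = 50.97

50.97 dB


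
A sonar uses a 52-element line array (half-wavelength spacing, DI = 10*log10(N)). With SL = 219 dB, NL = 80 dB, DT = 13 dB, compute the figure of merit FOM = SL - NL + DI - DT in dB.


143.16 dB


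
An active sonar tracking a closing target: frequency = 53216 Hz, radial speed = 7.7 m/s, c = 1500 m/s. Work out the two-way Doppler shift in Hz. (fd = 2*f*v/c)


fd = 2*f*v/c = 2 * 53216 * 7.7 / 1500 = 546.35

546.35 Hz


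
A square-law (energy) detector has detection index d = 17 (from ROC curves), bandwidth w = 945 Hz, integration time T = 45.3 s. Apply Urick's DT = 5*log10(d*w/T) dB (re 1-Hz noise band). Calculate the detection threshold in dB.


DT = 5*log10(d*w/T) = 5*log10(17 * 945 / 45.3) = 5*log10(354.64) = 12.75

12.75 dB


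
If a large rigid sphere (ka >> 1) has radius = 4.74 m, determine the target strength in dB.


TS = 10*log10(4.74^2 / 4) = 10*log10(5.6169) = 7.49

7.49 dB


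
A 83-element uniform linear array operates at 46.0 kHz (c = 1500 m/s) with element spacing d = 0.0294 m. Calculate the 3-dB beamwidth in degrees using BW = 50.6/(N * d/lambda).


Step 1: lambda = 1500/46000 = 0.03261 m
Step 2: d/lambda = 0.0294/0.03261 = 0.9016
Step 3: BW = 50.6/(N * d/lambda) = 50.6/(83 * 0.9016) = 0.68

0.68 deg


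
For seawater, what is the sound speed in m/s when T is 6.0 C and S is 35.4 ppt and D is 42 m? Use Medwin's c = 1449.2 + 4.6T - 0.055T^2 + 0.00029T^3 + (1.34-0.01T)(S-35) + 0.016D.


1476.07 m/s


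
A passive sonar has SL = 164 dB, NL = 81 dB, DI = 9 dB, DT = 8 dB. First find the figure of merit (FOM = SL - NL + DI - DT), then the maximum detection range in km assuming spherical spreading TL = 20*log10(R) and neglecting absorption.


Step 1: FOM = SL - NL + DI - DT = 164 - 81 + 9 - 8 = 84 dB
Step 2: at max range FOM = TL = 20*log10(R), so R = 10^(84/20) = 15848.93 m = 15.85 km

15.85 km


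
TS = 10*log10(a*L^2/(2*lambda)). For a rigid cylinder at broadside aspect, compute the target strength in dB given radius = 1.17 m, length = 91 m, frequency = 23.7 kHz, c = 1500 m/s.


lambda = 1500/23700 = 0.06329 m
TS = 10*log10(1.17*91^2/(2*0.06329)) = 48.84

48.84 dB


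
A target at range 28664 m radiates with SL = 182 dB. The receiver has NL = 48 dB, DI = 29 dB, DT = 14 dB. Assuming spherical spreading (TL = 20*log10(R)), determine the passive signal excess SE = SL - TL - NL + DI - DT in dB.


59.85 dB


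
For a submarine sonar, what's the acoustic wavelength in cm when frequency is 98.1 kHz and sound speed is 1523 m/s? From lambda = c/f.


lambda = c/f = 1523 / 98100 = 0.0155 m = 1.55 cm

1.55 cm


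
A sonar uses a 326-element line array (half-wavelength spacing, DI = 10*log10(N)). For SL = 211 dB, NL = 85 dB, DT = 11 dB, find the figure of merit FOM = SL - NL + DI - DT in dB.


140.13 dB


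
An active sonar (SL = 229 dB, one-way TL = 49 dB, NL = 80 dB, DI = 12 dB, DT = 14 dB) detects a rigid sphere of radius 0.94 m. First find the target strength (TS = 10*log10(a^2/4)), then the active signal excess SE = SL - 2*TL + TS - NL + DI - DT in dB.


Step 1: TS = 10*log10(0.94^2/4) = -6.56 dB
Step 2: SE = SL - 2*TL + TS - NL + DI - DT = 229 - 2*49 + (-6.56) - 80 + 12 - 14 = 42.44

42.44 dB


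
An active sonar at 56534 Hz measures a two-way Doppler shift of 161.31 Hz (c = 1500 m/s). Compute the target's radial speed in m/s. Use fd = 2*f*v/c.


2.14 m/s


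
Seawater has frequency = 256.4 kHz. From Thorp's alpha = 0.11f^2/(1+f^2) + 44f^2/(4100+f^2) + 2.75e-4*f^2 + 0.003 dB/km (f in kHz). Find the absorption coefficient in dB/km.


59.609 dB/km


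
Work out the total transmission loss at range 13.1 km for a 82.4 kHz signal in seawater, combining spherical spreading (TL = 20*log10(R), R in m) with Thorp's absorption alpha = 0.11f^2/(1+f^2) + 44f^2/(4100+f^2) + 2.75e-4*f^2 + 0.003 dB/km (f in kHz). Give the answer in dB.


Step 1 (Thorp): alpha = 0.11*6789.76/(1+6789.76) + 44*6789.76/(4100+6789.76) + 2.75e-4*6789.76 + 0.003 = 29.4141 dB/km
Step 2: TL_spread = 20*log10(13100) = 82.35 dB
Step 3: TL_abs = alpha*R = 29.4141 * 13.1 = 385.32 dB
Step 4: TL_total = 82.35 + 385.32 = 467.67

467.67 dB


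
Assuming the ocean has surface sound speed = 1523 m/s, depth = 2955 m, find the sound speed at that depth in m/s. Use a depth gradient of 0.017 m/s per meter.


1573.235 m/s


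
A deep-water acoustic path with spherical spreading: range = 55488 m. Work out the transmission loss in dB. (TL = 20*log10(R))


TL = 20*log10(55488) = 94.88

94.88 dB


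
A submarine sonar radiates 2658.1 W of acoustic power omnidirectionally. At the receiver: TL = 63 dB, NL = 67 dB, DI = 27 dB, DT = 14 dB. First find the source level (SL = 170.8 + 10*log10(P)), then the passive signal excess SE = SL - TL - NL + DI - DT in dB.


Step 1: SL = 170.8 + 10*log10(2658.1) = 205.05 dB
Step 2: SE = SL - TL - NL + DI - DT = 205.05 - 63 - 67 + 27 - 14 = 88.05

88.05 dB
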